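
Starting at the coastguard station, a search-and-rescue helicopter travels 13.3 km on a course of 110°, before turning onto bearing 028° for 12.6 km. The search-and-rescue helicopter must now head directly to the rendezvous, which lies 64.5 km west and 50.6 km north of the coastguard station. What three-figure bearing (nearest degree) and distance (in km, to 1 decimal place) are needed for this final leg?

298°, 93.9 km

Leg 1 (110°, 13.3 km): east 13.3 sin 110° = 12.50, north 13.3 cos 110° = -4.55
Leg 2 (028°, 12.6 km): east 12.6 sin 28° = 5.92, north 12.6 cos 28° = 11.13
Current position: (18.41, 6.58). Target: (-64.5, 50.6). Remaining: Δeast = -82.91, Δnorth = 44.02.
Bearing = atan2(-82.91, 44.02) mod 360° = 297.97°; distance = √((-82.91)² + (44.02)²) = 93.876 km.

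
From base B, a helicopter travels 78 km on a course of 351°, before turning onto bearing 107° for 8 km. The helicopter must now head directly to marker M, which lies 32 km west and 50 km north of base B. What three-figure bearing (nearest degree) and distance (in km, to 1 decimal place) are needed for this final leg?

228°, 36.9 km

Leg 1 (351°, 78 km): east 78 sin 351° = -12.20, north 78 cos 351° = 77.04
Leg 2 (107°, 8 km): east 8 sin 107° = 7.65, north 8 cos 107° = -2.34
Current position: (-4.55, 74.70). Target: (-32, 50). Remaining: Δeast = -27.45, Δnorth = -24.70.
Bearing = atan2(-27.45, -24.70) mod 360° = 228.02°; distance = √((-27.45)² + (-24.70)²) = 36.926 km.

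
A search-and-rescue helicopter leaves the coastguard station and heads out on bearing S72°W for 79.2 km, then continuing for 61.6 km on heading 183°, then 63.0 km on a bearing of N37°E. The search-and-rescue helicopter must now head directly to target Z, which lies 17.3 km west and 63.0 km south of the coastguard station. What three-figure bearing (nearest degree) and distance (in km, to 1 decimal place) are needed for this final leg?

Leg 1 (S72°W, 79.2 km): east 79.2 sin 252° = -75.32, north 79.2 cos 252° = -24.47
Leg 2 (183°, 61.6 km): east 61.6 sin 183° = -3.22, north 61.6 cos 183° = -61.52
Leg 3 (N37°E, 63.0 km): east 63.0 sin 37° = 37.91, north 63.0 cos 37° = 50.31
Current position: (-40.63, -35.68). Target: (-17.3, -63.0). Remaining: Δeast = 23.33, Δnorth = -27.32.
Bearing = atan2(23.33, -27.32) mod 360° = 139.50°; distance = √((23.33)² + (-27.32)²) = 35.931 km.

140°, 35.9 km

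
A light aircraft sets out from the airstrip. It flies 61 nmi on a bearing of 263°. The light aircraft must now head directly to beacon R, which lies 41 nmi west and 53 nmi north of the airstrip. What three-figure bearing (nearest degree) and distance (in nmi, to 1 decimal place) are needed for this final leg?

Leg 1 (263°, 61 nmi): east 61 sin 263° = -60.55, north 61 cos 263° = -7.43
Current position: (-60.55, -7.43). Target: (-41, 53). Remaining: Δeast = 19.55, Δnorth = 60.43.
Bearing = atan2(19.55, 60.43) mod 360° = 17.92°; distance = √((19.55)² + (60.43)²) = 63.516 nmi.

018°, 63.5 nmi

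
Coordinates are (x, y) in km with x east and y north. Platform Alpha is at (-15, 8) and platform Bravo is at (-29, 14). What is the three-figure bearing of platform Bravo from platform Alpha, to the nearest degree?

293°

Δeast = -29 − -15 = -14.00; Δnorth = 14 − 8 = 6.00.
Bearing = atan2(Δeast, Δnorth) mod 360° = 293.20° ≈ 293°.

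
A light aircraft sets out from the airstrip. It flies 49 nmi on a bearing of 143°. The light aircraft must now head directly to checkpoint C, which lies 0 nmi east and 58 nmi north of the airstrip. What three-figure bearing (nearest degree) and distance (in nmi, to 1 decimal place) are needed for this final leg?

343°, 101.5 nmi

Leg 1 (143°, 49 nmi): east 49 sin 143° = 29.49, north 49 cos 143° = -39.13
Current position: (29.49, -39.13). Target: (0, 58). Remaining: Δeast = -29.49, Δnorth = 97.13.
Bearing = atan2(-29.49, 97.13) mod 360° = 343.11°; distance = √((-29.49)² + (97.13)²) = 101.511 nmi.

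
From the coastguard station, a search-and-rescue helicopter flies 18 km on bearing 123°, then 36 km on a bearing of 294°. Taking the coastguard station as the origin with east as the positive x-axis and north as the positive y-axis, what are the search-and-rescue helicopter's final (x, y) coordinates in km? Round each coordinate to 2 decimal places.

Leg 1 (123°, 18 km): east 18 sin 123° = 15.10, north 18 cos 123° = -9.80
Leg 2 (294°, 36 km): east 36 sin 294° = -32.89, north 36 cos 294° = 14.64
Summing: -17.79 km east, 4.84 km north → (-17.79, 4.84).

(-17.79, 4.84)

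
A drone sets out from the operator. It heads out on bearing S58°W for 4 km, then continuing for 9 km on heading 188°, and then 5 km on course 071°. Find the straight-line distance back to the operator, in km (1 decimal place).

Leg 1 (S58°W, 4 km): east 4 sin 238° = -3.39, north 4 cos 238° = -2.12
Leg 2 (188°, 9 km): east 9 sin 188° = -1.25, north 9 cos 188° = -8.91
Leg 3 (071°, 5 km): east 5 sin 71° = 4.73, north 5 cos 71° = 1.63
Net: 0.08 east, -9.40 north. Distance = √((0.08)² + (-9.40)²) = 9.405 km.

9.4 km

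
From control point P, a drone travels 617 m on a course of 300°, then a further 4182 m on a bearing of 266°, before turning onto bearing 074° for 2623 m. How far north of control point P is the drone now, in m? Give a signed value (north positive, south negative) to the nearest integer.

740 m

Leg 1 (300°, 617 m): east 617 sin 300° = -534.34, north 617 cos 300° = 308.50
Leg 2 (266°, 4182 m): east 4182 sin 266° = -4171.81, north 4182 cos 266° = -291.72
Leg 3 (074°, 2623 m): east 2623 sin 74° = 2521.39, north 2623 cos 74° = 723.00
Net north component: 739.78 m.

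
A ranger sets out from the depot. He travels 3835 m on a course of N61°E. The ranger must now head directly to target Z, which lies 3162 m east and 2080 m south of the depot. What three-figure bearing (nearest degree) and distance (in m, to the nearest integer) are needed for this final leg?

183°, 3944 m

Leg 1 (N61°E, 3835 m): east 3835 sin 61° = 3354.17, north 3835 cos 61° = 1859.24
Current position: (3354.17, 1859.24). Target: (3162, -2080). Remaining: Δeast = -192.17, Δnorth = -3939.24.
Bearing = atan2(-192.17, -3939.24) mod 360° = 182.79°; distance = √((-192.17)² + (-3939.24)²) = 3943.929 m.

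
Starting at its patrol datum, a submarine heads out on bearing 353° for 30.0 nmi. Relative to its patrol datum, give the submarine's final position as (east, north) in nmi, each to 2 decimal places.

Leg 1 (353°, 30.0 nmi): east 30.0 sin 353° = -3.66, north 30.0 cos 353° = 29.78
Summing: -3.66 nmi east, 29.78 nmi north → (-3.66, 29.78).

(-3.66, 29.78)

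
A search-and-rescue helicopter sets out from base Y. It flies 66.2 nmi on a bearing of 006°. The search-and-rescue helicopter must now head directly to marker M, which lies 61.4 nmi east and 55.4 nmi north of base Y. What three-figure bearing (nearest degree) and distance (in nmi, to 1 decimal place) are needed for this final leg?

101°, 55.5 nmi

Leg 1 (006°, 66.2 nmi): east 66.2 sin 6° = 6.92, north 66.2 cos 6° = 65.84
Current position: (6.92, 65.84). Target: (61.4, 55.4). Remaining: Δeast = 54.48, Δnorth = -10.44.
Bearing = atan2(54.48, -10.44) mod 360° = 100.85°; distance = √((54.48)² + (-10.44)²) = 55.471 nmi.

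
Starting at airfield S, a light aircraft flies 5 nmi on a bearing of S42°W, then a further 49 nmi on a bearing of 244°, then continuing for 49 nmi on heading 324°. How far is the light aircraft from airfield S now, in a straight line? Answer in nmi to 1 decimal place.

77.5 nmi

Leg 1 (S42°W, 5 nmi): east 5 sin 222° = -3.35, north 5 cos 222° = -3.72
Leg 2 (244°, 49 nmi): east 49 sin 244° = -44.04, north 49 cos 244° = -21.48
Leg 3 (324°, 49 nmi): east 49 sin 324° = -28.80, north 49 cos 324° = 39.64
Net: -76.19 east, 14.45 north. Distance = √((-76.19)² + (14.45)²) = 77.545 nmi.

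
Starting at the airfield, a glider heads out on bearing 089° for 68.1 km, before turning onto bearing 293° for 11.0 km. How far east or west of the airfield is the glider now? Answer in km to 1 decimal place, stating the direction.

58.0 km east

Leg 1 (089°, 68.1 km): east 68.1 sin 89° = 68.09, north 68.1 cos 89° = 1.19
Leg 2 (293°, 11.0 km): east 11.0 sin 293° = -10.13, north 11.0 cos 293° = 4.30
Net east component: 57.96 km.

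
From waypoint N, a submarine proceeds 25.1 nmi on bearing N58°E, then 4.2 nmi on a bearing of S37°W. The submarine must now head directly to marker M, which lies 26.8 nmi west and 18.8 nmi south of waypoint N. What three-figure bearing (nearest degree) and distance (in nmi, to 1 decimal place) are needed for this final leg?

Leg 1 (N58°E, 25.1 nmi): east 25.1 sin 58° = 21.29, north 25.1 cos 58° = 13.30
Leg 2 (S37°W, 4.2 nmi): east 4.2 sin 217° = -2.53, north 4.2 cos 217° = -3.35
Current position: (18.76, 9.95). Target: (-26.8, -18.8). Remaining: Δeast = -45.56, Δnorth = -28.75.
Bearing = atan2(-45.56, -28.75) mod 360° = 237.75°; distance = √((-45.56)² + (-28.75)²) = 53.870 nmi.

238°, 53.9 nmi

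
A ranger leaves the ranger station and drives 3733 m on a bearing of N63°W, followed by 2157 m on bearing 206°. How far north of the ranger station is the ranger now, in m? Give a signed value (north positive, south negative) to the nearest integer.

-244 m

Leg 1 (N63°W, 3733 m): east 3733 sin 297° = -3326.13, north 3733 cos 297° = 1694.75
Leg 2 (206°, 2157 m): east 2157 sin 206° = -945.57, north 2157 cos 206° = -1938.70
Net north component: -243.95 m.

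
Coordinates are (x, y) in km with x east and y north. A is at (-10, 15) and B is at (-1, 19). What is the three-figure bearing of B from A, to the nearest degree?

Δeast = -1 − -10 = 9.00; Δnorth = 19 − 15 = 4.00.
Bearing = atan2(Δeast, Δnorth) mod 360° = 66.04° ≈ 066°.

066°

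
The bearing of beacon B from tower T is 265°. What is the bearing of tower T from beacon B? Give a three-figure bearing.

085°

Back-bearing = 265° − 180° = 085°.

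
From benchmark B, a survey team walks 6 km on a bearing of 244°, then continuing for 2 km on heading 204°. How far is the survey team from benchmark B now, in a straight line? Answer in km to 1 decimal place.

Leg 1 (244°, 6 km): east 6 sin 244° = -5.39, north 6 cos 244° = -2.63
Leg 2 (204°, 2 km): east 2 sin 204° = -0.81, north 2 cos 204° = -1.83
Net: -6.21 east, -4.46 north. Distance = √((-6.21)² + (-4.46)²) = 7.641 km.

7.6 km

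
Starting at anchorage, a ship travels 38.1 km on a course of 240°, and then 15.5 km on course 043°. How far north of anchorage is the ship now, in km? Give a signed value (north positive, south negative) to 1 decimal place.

-7.7 km

Leg 1 (240°, 38.1 km): east 38.1 sin 240° = -33.00, north 38.1 cos 240° = -19.05
Leg 2 (043°, 15.5 km): east 15.5 sin 43° = 10.57, north 15.5 cos 43° = 11.34
Net north component: -7.71 km.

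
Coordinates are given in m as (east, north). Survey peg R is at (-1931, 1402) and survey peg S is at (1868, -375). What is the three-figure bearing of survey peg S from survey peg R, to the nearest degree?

Δeast = 1868 − -1931 = 3799.00; Δnorth = -375 − 1402 = -1777.00.
Bearing = atan2(Δeast, Δnorth) mod 360° = 115.07° ≈ 115°.

115°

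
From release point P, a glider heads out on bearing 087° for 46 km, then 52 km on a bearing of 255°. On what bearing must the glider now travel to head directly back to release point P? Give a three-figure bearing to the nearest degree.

Leg 1 (087°, 46 km): east 46 sin 87° = 45.94, north 46 cos 87° = 2.41
Leg 2 (255°, 52 km): east 52 sin 255° = -50.23, north 52 cos 255° = -13.46
Net displacement: -4.29 east, -11.05 north. Direction back to start is (4.29, 11.05): bearing = atan2(4.29, 11.05) mod 360° = 21.22° ≈ 021°.

021°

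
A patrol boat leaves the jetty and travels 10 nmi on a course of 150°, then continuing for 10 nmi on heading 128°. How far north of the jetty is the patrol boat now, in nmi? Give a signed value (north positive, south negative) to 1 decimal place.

Leg 1 (150°, 10 nmi): east 10 sin 150° = 5.00, north 10 cos 150° = -8.66
Leg 2 (128°, 10 nmi): east 10 sin 128° = 7.88, north 10 cos 128° = -6.16
Net north component: -14.82 nmi.

-14.8 nmi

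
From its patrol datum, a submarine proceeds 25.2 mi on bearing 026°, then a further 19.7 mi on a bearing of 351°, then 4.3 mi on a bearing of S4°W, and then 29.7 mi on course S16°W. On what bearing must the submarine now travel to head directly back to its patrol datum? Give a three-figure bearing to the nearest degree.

177°

Leg 1 (026°, 25.2 mi): east 25.2 sin 26° = 11.05, north 25.2 cos 26° = 22.65
Leg 2 (351°, 19.7 mi): east 19.7 sin 351° = -3.08, north 19.7 cos 351° = 19.46
Leg 3 (S4°W, 4.3 mi): east 4.3 sin 184° = -0.30, north 4.3 cos 184° = -4.29
Leg 4 (S16°W, 29.7 mi): east 29.7 sin 196° = -8.19, north 29.7 cos 196° = -28.55
Net displacement: -0.52 east, 9.27 north. Direction back to start is (0.52, -9.27): bearing = atan2(0.52, -9.27) mod 360° = 176.78° ≈ 177°.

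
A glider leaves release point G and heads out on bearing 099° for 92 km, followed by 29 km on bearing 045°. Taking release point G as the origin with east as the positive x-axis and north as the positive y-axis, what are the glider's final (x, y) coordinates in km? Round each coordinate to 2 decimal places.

Leg 1 (099°, 92 km): east 92 sin 99° = 90.87, north 92 cos 99° = -14.39
Leg 2 (045°, 29 km): east 29 sin 45° = 20.51, north 29 cos 45° = 20.51
Summing: 111.37 km east, 6.11 km north → (111.37, 6.11).

(111.37, 6.11)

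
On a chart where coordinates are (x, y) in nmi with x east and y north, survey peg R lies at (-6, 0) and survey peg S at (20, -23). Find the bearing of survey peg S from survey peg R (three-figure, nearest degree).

Δeast = 20 − -6 = 26.00; Δnorth = -23 − 0 = -23.00.
Bearing = atan2(Δeast, Δnorth) mod 360° = 131.50° ≈ 131°.

131°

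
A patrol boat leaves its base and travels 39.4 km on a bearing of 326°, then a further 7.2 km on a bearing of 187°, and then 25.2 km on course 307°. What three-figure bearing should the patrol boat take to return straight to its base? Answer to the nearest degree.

133°

Leg 1 (326°, 39.4 km): east 39.4 sin 326° = -22.03, north 39.4 cos 326° = 32.66
Leg 2 (187°, 7.2 km): east 7.2 sin 187° = -0.88, north 7.2 cos 187° = -7.15
Leg 3 (307°, 25.2 km): east 25.2 sin 307° = -20.13, north 25.2 cos 307° = 15.17
Net displacement: -43.04 east, 40.68 north. Direction back to start is (43.04, -40.68): bearing = atan2(43.04, -40.68) mod 360° = 133.39° ≈ 133°.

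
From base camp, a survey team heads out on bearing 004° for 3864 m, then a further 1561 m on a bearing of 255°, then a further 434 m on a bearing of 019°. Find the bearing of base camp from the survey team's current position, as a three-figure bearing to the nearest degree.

Leg 1 (004°, 3864 m): east 3864 sin 4° = 269.54, north 3864 cos 4° = 3854.59
Leg 2 (255°, 1561 m): east 1561 sin 255° = -1507.81, north 1561 cos 255° = -404.02
Leg 3 (019°, 434 m): east 434 sin 19° = 141.30, north 434 cos 19° = 410.36
Net displacement: -1096.97 east, 3860.93 north. Direction back to start is (1096.97, -3860.93): bearing = atan2(1096.97, -3860.93) mod 360° = 164.14° ≈ 164°.

164°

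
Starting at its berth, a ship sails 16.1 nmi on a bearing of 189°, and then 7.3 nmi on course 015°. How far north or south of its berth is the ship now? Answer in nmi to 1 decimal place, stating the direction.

Leg 1 (189°, 16.1 nmi): east 16.1 sin 189° = -2.52, north 16.1 cos 189° = -15.90
Leg 2 (015°, 7.3 nmi): east 7.3 sin 15° = 1.89, north 7.3 cos 15° = 7.05
Net north component: -8.85 nmi.

8.9 nmi south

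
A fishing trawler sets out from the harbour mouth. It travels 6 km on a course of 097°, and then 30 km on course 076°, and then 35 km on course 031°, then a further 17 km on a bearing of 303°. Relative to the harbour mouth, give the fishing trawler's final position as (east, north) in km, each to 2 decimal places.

(38.83, 45.79)

Leg 1 (097°, 6 km): east 6 sin 97° = 5.96, north 6 cos 97° = -0.73
Leg 2 (076°, 30 km): east 30 sin 76° = 29.11, north 30 cos 76° = 7.26
Leg 3 (031°, 35 km): east 35 sin 31° = 18.03, north 35 cos 31° = 30.00
Leg 4 (303°, 17 km): east 17 sin 303° = -14.26, north 17 cos 303° = 9.26
Summing: 38.83 km east, 45.79 km north → (38.83, 45.79).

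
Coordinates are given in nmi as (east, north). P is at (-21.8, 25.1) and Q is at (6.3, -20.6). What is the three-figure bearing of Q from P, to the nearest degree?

148°

Δeast = 6.3 − -21.8 = 28.10; Δnorth = -20.6 − 25.1 = -45.70.
Bearing = atan2(Δeast, Δnorth) mod 360° = 148.41° ≈ 148°.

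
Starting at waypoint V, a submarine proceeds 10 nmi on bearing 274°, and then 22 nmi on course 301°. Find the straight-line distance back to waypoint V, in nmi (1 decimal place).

31.2 nmi

Leg 1 (274°, 10 nmi): east 10 sin 274° = -9.98, north 10 cos 274° = 0.70
Leg 2 (301°, 22 nmi): east 22 sin 301° = -18.86, north 22 cos 301° = 11.33
Net: -28.83 east, 12.03 north. Distance = √((-28.83)² + (12.03)²) = 31.242 nmi.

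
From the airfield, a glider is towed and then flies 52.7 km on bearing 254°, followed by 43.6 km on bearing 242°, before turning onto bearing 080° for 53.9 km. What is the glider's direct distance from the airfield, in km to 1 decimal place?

44.3 km

Leg 1 (254°, 52.7 km): east 52.7 sin 254° = -50.66, north 52.7 cos 254° = -14.53
Leg 2 (242°, 43.6 km): east 43.6 sin 242° = -38.50, north 43.6 cos 242° = -20.47
Leg 3 (080°, 53.9 km): east 53.9 sin 80° = 53.08, north 53.9 cos 80° = 9.36
Net: -36.07 east, -25.64 north. Distance = √((-36.07)² + (-25.64)²) = 44.255 km.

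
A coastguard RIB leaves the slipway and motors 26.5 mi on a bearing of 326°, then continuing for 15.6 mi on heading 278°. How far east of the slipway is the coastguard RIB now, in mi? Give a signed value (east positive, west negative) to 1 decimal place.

-30.3 mi

Leg 1 (326°, 26.5 mi): east 26.5 sin 326° = -14.82, north 26.5 cos 326° = 21.97
Leg 2 (278°, 15.6 mi): east 15.6 sin 278° = -15.45, north 15.6 cos 278° = 2.17
Net east component: -30.27 mi.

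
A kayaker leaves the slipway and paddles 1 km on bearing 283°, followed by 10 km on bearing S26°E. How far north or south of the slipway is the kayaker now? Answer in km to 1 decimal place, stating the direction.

Leg 1 (283°, 1 km): east 1 sin 283° = -0.97, north 1 cos 283° = 0.22
Leg 2 (S26°E, 10 km): east 10 sin 154° = 4.38, north 10 cos 154° = -8.99
Net north component: -8.76 km.

8.8 km south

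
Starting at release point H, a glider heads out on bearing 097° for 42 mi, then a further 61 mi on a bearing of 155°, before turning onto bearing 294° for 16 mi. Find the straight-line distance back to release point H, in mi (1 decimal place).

Leg 1 (097°, 42 mi): east 42 sin 97° = 41.69, north 42 cos 97° = -5.12
Leg 2 (155°, 61 mi): east 61 sin 155° = 25.78, north 61 cos 155° = -55.28
Leg 3 (294°, 16 mi): east 16 sin 294° = -14.62, north 16 cos 294° = 6.51
Net: 52.85 east, -53.90 north. Distance = √((52.85)² + (-53.90)²) = 75.484 mi.

75.5 mi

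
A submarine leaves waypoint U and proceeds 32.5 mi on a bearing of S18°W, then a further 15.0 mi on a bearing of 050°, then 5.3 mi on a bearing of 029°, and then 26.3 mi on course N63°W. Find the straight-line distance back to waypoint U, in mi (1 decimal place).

Leg 1 (S18°W, 32.5 mi): east 32.5 sin 198° = -10.04, north 32.5 cos 198° = -30.91
Leg 2 (050°, 15.0 mi): east 15.0 sin 50° = 11.49, north 15.0 cos 50° = 9.64
Leg 3 (029°, 5.3 mi): east 5.3 sin 29° = 2.57, north 5.3 cos 29° = 4.64
Leg 4 (N63°W, 26.3 mi): east 26.3 sin 297° = -23.43, north 26.3 cos 297° = 11.94
Net: -19.42 east, -4.69 north. Distance = √((-19.42)² + (-4.69)²) = 19.975 mi.

20.0 mi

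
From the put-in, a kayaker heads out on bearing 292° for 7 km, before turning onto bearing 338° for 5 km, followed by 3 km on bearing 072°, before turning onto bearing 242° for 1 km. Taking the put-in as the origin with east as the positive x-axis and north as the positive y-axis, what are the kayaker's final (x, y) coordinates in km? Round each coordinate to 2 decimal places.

Leg 1 (292°, 7 km): east 7 sin 292° = -6.49, north 7 cos 292° = 2.62
Leg 2 (338°, 5 km): east 5 sin 338° = -1.87, north 5 cos 338° = 4.64
Leg 3 (072°, 3 km): east 3 sin 72° = 2.85, north 3 cos 72° = 0.93
Leg 4 (242°, 1 km): east 1 sin 242° = -0.88, north 1 cos 242° = -0.47
Summing: -6.39 km east, 7.72 km north → (-6.39, 7.72).

(-6.39, 7.72)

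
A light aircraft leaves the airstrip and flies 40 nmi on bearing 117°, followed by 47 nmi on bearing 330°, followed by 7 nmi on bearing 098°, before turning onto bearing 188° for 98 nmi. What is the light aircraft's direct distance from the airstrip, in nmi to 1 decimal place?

Leg 1 (117°, 40 nmi): east 40 sin 117° = 35.64, north 40 cos 117° = -18.16
Leg 2 (330°, 47 nmi): east 47 sin 330° = -23.50, north 47 cos 330° = 40.70
Leg 3 (098°, 7 nmi): east 7 sin 98° = 6.93, north 7 cos 98° = -0.97
Leg 4 (188°, 98 nmi): east 98 sin 188° = -13.64, north 98 cos 188° = -97.05
Net: 5.43 east, -75.48 north. Distance = √((5.43)² + (-75.48)²) = 75.672 nmi.

75.7 nmi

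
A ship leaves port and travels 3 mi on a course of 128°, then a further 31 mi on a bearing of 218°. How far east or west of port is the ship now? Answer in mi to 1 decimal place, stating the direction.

Leg 1 (128°, 3 mi): east 3 sin 128° = 2.36, north 3 cos 128° = -1.85
Leg 2 (218°, 31 mi): east 31 sin 218° = -19.09, north 31 cos 218° = -24.43
Net east component: -16.72 mi.

16.7 mi west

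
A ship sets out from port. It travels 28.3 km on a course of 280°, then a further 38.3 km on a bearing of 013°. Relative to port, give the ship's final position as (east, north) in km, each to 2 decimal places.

Leg 1 (280°, 28.3 km): east 28.3 sin 280° = -27.87, north 28.3 cos 280° = 4.91
Leg 2 (013°, 38.3 km): east 38.3 sin 13° = 8.62, north 38.3 cos 13° = 37.32
Summing: -19.25 km east, 42.23 km north → (-19.25, 42.23).

(-19.25, 42.23)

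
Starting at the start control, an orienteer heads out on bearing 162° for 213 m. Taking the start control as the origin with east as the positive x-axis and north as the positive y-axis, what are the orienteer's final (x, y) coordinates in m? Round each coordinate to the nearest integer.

Leg 1 (162°, 213 m): east 213 sin 162° = 65.82, north 213 cos 162° = -202.58
Summing: 65.82 m east, -202.58 m north → (66, -203).

(66, -203)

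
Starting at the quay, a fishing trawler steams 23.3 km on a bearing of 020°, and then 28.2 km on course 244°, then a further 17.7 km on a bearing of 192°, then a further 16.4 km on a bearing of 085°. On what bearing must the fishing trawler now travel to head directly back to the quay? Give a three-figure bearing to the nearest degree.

Leg 1 (020°, 23.3 km): east 23.3 sin 20° = 7.97, north 23.3 cos 20° = 21.89
Leg 2 (244°, 28.2 km): east 28.2 sin 244° = -25.35, north 28.2 cos 244° = -12.36
Leg 3 (192°, 17.7 km): east 17.7 sin 192° = -3.68, north 17.7 cos 192° = -17.31
Leg 4 (085°, 16.4 km): east 16.4 sin 85° = 16.34, north 16.4 cos 85° = 1.43
Net displacement: -4.72 east, -6.35 north. Direction back to start is (4.72, 6.35): bearing = atan2(4.72, 6.35) mod 360° = 36.62° ≈ 037°.

037°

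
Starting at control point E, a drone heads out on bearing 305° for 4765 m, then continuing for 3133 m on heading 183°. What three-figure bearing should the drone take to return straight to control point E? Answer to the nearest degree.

Leg 1 (305°, 4765 m): east 4765 sin 305° = -3903.26, north 4765 cos 305° = 2733.09
Leg 2 (183°, 3133 m): east 3133 sin 183° = -163.97, north 3133 cos 183° = -3128.71
Net displacement: -4067.23 east, -395.61 north. Direction back to start is (4067.23, 395.61): bearing = atan2(4067.23, 395.61) mod 360° = 84.44° ≈ 084°.

084°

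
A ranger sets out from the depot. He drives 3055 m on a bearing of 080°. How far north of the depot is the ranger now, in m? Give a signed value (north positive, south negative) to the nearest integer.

530 m

Leg 1 (080°, 3055 m): east 3055 sin 80° = 3008.59, north 3055 cos 80° = 530.50
Net north component: 530.50 m.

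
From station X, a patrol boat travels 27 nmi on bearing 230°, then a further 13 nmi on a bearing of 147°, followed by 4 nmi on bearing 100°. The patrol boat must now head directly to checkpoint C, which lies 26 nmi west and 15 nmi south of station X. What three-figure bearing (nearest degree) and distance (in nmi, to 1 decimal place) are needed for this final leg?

311°, 21.5 nmi

Leg 1 (230°, 27 nmi): east 27 sin 230° = -20.68, north 27 cos 230° = -17.36
Leg 2 (147°, 13 nmi): east 13 sin 147° = 7.08, north 13 cos 147° = -10.90
Leg 3 (100°, 4 nmi): east 4 sin 100° = 3.94, north 4 cos 100° = -0.69
Current position: (-9.66, -28.95). Target: (-26, -15). Remaining: Δeast = -16.34, Δnorth = 13.95.
Bearing = atan2(-16.34, 13.95) mod 360° = 310.50°; distance = √((-16.34)² + (13.95)²) = 21.484 nmi.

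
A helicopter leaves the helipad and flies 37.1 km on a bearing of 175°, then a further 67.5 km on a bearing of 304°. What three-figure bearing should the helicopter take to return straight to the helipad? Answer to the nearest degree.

Leg 1 (175°, 37.1 km): east 37.1 sin 175° = 3.23, north 37.1 cos 175° = -36.96
Leg 2 (304°, 67.5 km): east 67.5 sin 304° = -55.96, north 67.5 cos 304° = 37.75
Net displacement: -52.73 east, 0.79 north. Direction back to start is (52.73, -0.79): bearing = atan2(52.73, -0.79) mod 360° = 90.85° ≈ 091°.

091°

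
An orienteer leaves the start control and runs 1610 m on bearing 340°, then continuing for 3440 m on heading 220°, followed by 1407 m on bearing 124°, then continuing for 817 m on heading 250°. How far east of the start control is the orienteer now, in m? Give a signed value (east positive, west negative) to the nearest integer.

-2363 m

Leg 1 (340°, 1610 m): east 1610 sin 340° = -550.65, north 1610 cos 340° = 1512.91
Leg 2 (220°, 3440 m): east 3440 sin 220° = -2211.19, north 3440 cos 220° = -2635.19
Leg 3 (124°, 1407 m): east 1407 sin 124° = 1166.46, north 1407 cos 124° = -786.78
Leg 4 (250°, 817 m): east 817 sin 250° = -767.73, north 817 cos 250° = -279.43
Net east component: -2363.11 m.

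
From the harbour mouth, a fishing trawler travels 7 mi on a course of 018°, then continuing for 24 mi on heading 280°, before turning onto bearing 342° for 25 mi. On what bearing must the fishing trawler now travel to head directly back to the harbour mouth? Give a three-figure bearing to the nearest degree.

Leg 1 (018°, 7 mi): east 7 sin 18° = 2.16, north 7 cos 18° = 6.66
Leg 2 (280°, 24 mi): east 24 sin 280° = -23.64, north 24 cos 280° = 4.17
Leg 3 (342°, 25 mi): east 25 sin 342° = -7.73, north 25 cos 342° = 23.78
Net displacement: -29.20 east, 34.60 north. Direction back to start is (29.20, -34.60): bearing = atan2(29.20, -34.60) mod 360° = 139.84° ≈ 140°.

140°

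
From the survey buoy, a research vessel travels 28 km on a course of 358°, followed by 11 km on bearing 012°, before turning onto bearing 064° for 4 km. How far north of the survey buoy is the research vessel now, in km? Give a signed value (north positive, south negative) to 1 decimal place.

Leg 1 (358°, 28 km): east 28 sin 358° = -0.98, north 28 cos 358° = 27.98
Leg 2 (012°, 11 km): east 11 sin 12° = 2.29, north 11 cos 12° = 10.76
Leg 3 (064°, 4 km): east 4 sin 64° = 3.60, north 4 cos 64° = 1.75
Net north component: 40.50 km.

40.5 km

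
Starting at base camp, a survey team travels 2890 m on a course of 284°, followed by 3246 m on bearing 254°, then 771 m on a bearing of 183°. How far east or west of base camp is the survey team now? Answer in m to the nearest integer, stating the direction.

Leg 1 (284°, 2890 m): east 2890 sin 284° = -2804.15, north 2890 cos 284° = 699.15
Leg 2 (254°, 3246 m): east 3246 sin 254° = -3120.26, north 3246 cos 254° = -894.72
Leg 3 (183°, 771 m): east 771 sin 183° = -40.35, north 771 cos 183° = -769.94
Net east component: -5964.76 m.

5965 m west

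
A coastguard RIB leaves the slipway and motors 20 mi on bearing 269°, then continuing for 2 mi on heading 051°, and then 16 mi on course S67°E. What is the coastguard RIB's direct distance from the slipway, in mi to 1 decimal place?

Leg 1 (269°, 20 mi): east 20 sin 269° = -20.00, north 20 cos 269° = -0.35
Leg 2 (051°, 2 mi): east 2 sin 51° = 1.55, north 2 cos 51° = 1.26
Leg 3 (S67°E, 16 mi): east 16 sin 113° = 14.73, north 16 cos 113° = -6.25
Net: -3.71 east, -5.34 north. Distance = √((-3.71)² + (-5.34)²) = 6.507 mi.

6.5 mi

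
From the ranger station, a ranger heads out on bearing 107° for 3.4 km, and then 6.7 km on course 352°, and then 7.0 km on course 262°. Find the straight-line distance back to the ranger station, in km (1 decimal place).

6.6 km

Leg 1 (107°, 3.4 km): east 3.4 sin 107° = 3.25, north 3.4 cos 107° = -0.99
Leg 2 (352°, 6.7 km): east 6.7 sin 352° = -0.93, north 6.7 cos 352° = 6.63
Leg 3 (262°, 7.0 km): east 7.0 sin 262° = -6.93, north 7.0 cos 262° = -0.97
Net: -4.61 east, 4.67 north. Distance = √((-4.61)² + (4.67)²) = 6.562 km.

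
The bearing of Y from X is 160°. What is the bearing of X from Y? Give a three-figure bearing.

Back-bearing = 160° + 180° = 340°.

340°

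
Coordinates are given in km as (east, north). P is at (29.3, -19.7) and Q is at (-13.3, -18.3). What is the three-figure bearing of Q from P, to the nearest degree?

272°

Δeast = -13.3 − 29.3 = -42.60; Δnorth = -18.3 − -19.7 = 1.40.
Bearing = atan2(Δeast, Δnorth) mod 360° = 271.88° ≈ 272°.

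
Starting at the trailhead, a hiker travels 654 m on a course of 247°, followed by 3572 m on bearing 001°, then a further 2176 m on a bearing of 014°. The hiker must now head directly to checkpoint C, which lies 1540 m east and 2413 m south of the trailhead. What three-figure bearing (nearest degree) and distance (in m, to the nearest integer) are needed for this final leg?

Leg 1 (247°, 654 m): east 654 sin 247° = -602.01, north 654 cos 247° = -255.54
Leg 2 (001°, 3572 m): east 3572 sin 1° = 62.34, north 3572 cos 1° = 3571.46
Leg 3 (014°, 2176 m): east 2176 sin 14° = 526.42, north 2176 cos 14° = 2111.36
Current position: (-13.25, 5427.28). Target: (1540, -2413). Remaining: Δeast = 1553.25, Δnorth = -7840.28.
Bearing = atan2(1553.25, -7840.28) mod 360° = 168.79°; distance = √((1553.25)² + (-7840.28)²) = 7992.659 m.

169°, 7993 m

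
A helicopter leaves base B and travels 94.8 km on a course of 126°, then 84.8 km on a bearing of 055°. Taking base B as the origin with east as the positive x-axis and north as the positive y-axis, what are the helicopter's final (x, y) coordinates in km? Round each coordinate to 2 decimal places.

(146.16, -7.08)

Leg 1 (126°, 94.8 km): east 94.8 sin 126° = 76.69, north 94.8 cos 126° = -55.72
Leg 2 (055°, 84.8 km): east 84.8 sin 55° = 69.46, north 84.8 cos 55° = 48.64
Summing: 146.16 km east, -7.08 km north → (146.16, -7.08).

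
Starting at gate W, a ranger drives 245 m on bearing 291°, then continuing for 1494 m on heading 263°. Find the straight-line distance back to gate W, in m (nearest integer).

1714 m

Leg 1 (291°, 245 m): east 245 sin 291° = -228.73, north 245 cos 291° = 87.80
Leg 2 (263°, 1494 m): east 1494 sin 263° = -1482.86, north 1494 cos 263° = -182.07
Net: -1711.59 east, -94.27 north. Distance = √((-1711.59)² + (-94.27)²) = 1714.185 m.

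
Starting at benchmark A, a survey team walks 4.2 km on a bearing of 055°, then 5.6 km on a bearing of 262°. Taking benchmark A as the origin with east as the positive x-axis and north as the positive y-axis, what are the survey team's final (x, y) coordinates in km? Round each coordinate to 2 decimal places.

Leg 1 (055°, 4.2 km): east 4.2 sin 55° = 3.44, north 4.2 cos 55° = 2.41
Leg 2 (262°, 5.6 km): east 5.6 sin 262° = -5.55, north 5.6 cos 262° = -0.78
Summing: -2.11 km east, 1.63 km north → (-2.11, 1.63).

(-2.11, 1.63)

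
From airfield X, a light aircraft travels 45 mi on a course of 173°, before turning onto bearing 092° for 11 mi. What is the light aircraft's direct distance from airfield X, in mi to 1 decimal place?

Leg 1 (173°, 45 mi): east 45 sin 173° = 5.48, north 45 cos 173° = -44.66
Leg 2 (092°, 11 mi): east 11 sin 92° = 10.99, north 11 cos 92° = -0.38
Net: 16.48 east, -45.05 north. Distance = √((16.48)² + (-45.05)²) = 47.967 mi.

48.0 mi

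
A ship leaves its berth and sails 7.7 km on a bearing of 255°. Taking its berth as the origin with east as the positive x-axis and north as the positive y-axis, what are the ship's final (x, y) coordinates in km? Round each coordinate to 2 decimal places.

(-7.44, -1.99)

Leg 1 (255°, 7.7 km): east 7.7 sin 255° = -7.44, north 7.7 cos 255° = -1.99
Summing: -7.44 km east, -1.99 km north → (-7.44, -1.99).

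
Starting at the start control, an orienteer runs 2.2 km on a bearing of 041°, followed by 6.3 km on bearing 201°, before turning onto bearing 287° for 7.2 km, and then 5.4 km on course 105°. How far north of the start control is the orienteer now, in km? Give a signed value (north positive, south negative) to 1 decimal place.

Leg 1 (041°, 2.2 km): east 2.2 sin 41° = 1.44, north 2.2 cos 41° = 1.66
Leg 2 (201°, 6.3 km): east 6.3 sin 201° = -2.26, north 6.3 cos 201° = -5.88
Leg 3 (287°, 7.2 km): east 7.2 sin 287° = -6.89, north 7.2 cos 287° = 2.11
Leg 4 (105°, 5.4 km): east 5.4 sin 105° = 5.22, north 5.4 cos 105° = -1.40
Net north component: -3.51 km.

-3.5 km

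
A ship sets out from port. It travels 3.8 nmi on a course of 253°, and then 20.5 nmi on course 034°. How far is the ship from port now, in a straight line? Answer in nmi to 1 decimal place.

Leg 1 (253°, 3.8 nmi): east 3.8 sin 253° = -3.63, north 3.8 cos 253° = -1.11
Leg 2 (034°, 20.5 nmi): east 20.5 sin 34° = 11.46, north 20.5 cos 34° = 17.00
Net: 7.83 east, 15.88 north. Distance = √((7.83)² + (15.88)²) = 17.709 nmi.

17.7 nmi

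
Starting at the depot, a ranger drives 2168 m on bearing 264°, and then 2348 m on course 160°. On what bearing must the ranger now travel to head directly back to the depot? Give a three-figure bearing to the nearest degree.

Leg 1 (264°, 2168 m): east 2168 sin 264° = -2156.12, north 2168 cos 264° = -226.62
Leg 2 (160°, 2348 m): east 2348 sin 160° = 803.06, north 2348 cos 160° = -2206.40
Net displacement: -1353.06 east, -2433.02 north. Direction back to start is (1353.06, 2433.02): bearing = atan2(1353.06, 2433.02) mod 360° = 29.08° ≈ 029°.

029°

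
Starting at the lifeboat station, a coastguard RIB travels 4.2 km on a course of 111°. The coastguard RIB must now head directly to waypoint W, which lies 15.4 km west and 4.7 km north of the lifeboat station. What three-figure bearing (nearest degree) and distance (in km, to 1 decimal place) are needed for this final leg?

288°, 20.3 km

Leg 1 (111°, 4.2 km): east 4.2 sin 111° = 3.92, north 4.2 cos 111° = -1.51
Current position: (3.92, -1.51). Target: (-15.4, 4.7). Remaining: Δeast = -19.32, Δnorth = 6.21.
Bearing = atan2(-19.32, 6.21) mod 360° = 287.80°; distance = √((-19.32)² + (6.21)²) = 20.293 km.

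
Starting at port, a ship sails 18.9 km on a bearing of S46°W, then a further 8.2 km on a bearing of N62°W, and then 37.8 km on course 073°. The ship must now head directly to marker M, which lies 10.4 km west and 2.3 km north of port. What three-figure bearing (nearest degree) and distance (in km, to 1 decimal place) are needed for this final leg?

Leg 1 (S46°W, 18.9 km): east 18.9 sin 226° = -13.60, north 18.9 cos 226° = -13.13
Leg 2 (N62°W, 8.2 km): east 8.2 sin 298° = -7.24, north 8.2 cos 298° = 3.85
Leg 3 (073°, 37.8 km): east 37.8 sin 73° = 36.15, north 37.8 cos 73° = 11.05
Current position: (15.31, 1.77). Target: (-10.4, 2.3). Remaining: Δeast = -25.71, Δnorth = 0.53.
Bearing = atan2(-25.71, 0.53) mod 360° = 271.18°; distance = √((-25.71)² + (0.53)²) = 25.718 km.

271°, 25.7 km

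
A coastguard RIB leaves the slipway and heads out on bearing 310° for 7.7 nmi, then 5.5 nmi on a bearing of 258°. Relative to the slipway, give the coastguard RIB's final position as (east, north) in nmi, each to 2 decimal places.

Leg 1 (310°, 7.7 nmi): east 7.7 sin 310° = -5.90, north 7.7 cos 310° = 4.95
Leg 2 (258°, 5.5 nmi): east 5.5 sin 258° = -5.38, north 5.5 cos 258° = -1.14
Summing: -11.28 nmi east, 3.81 nmi north → (-11.28, 3.81).

(-11.28, 3.81)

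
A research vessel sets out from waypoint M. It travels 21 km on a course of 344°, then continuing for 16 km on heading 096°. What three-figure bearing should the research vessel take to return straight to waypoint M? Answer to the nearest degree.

Leg 1 (344°, 21 km): east 21 sin 344° = -5.79, north 21 cos 344° = 20.19
Leg 2 (096°, 16 km): east 16 sin 96° = 15.91, north 16 cos 96° = -1.67
Net displacement: 10.12 east, 18.51 north. Direction back to start is (-10.12, -18.51): bearing = atan2(-10.12, -18.51) mod 360° = 208.67° ≈ 209°.

209°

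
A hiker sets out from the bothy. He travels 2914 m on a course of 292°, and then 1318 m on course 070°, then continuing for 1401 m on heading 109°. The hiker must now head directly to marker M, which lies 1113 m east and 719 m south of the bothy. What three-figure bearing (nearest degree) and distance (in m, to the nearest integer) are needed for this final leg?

145°, 2197 m

Leg 1 (292°, 2914 m): east 2914 sin 292° = -2701.81, north 2914 cos 292° = 1091.60
Leg 2 (070°, 1318 m): east 1318 sin 70° = 1238.51, north 1318 cos 70° = 450.78
Leg 3 (109°, 1401 m): east 1401 sin 109° = 1324.67, north 1401 cos 109° = -456.12
Current position: (-138.63, 1086.27). Target: (1113, -719). Remaining: Δeast = 1251.63, Δnorth = -1805.27.
Bearing = atan2(1251.63, -1805.27) mod 360° = 145.27°; distance = √((1251.63)² + (-1805.27)²) = 2196.714 m.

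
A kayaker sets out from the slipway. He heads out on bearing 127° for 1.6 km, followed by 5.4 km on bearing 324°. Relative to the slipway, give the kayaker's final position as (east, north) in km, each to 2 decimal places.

Leg 1 (127°, 1.6 km): east 1.6 sin 127° = 1.28, north 1.6 cos 127° = -0.96
Leg 2 (324°, 5.4 km): east 5.4 sin 324° = -3.17, north 5.4 cos 324° = 4.37
Summing: -1.90 km east, 3.41 km north → (-1.90, 3.41).

(-1.90, 3.41)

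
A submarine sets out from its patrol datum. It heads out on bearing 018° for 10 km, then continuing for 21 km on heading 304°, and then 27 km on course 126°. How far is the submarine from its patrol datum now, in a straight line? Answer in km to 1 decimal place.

Leg 1 (018°, 10 km): east 10 sin 18° = 3.09, north 10 cos 18° = 9.51
Leg 2 (304°, 21 km): east 21 sin 304° = -17.41, north 21 cos 304° = 11.74
Leg 3 (126°, 27 km): east 27 sin 126° = 21.84, north 27 cos 126° = -15.87
Net: 7.52 east, 5.38 north. Distance = √((7.52)² + (5.38)²) = 9.251 km.

9.3 km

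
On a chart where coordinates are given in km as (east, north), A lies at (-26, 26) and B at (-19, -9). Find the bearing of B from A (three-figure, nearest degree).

Δeast = -19 − -26 = 7.00; Δnorth = -9 − 26 = -35.00.
Bearing = atan2(Δeast, Δnorth) mod 360° = 168.69° ≈ 169°.

169°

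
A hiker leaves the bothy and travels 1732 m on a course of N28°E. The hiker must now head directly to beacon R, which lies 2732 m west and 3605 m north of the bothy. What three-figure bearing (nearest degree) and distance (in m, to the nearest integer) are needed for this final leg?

Leg 1 (N28°E, 1732 m): east 1732 sin 28° = 813.12, north 1732 cos 28° = 1529.27
Current position: (813.12, 1529.27). Target: (-2732, 3605). Remaining: Δeast = -3545.12, Δnorth = 2075.73.
Bearing = atan2(-3545.12, 2075.73) mod 360° = 300.35°; distance = √((-3545.12)² + (2075.73)²) = 4108.112 m.

300°, 4108 m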